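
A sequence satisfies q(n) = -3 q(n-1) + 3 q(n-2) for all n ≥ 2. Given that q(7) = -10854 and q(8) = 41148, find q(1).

-6

Rearranging, q(n-2) = (q(n) + 3 q(n-1)) / 3.
q(6) = (41148 + 3*(-10854)) / 3 = 8586/3 = 2862
q(5) = (-10854 + 3*2862) / 3 = -2268/3 = -756
q(4) = (2862 + 3*(-756)) / 3 = 594/3 = 198
q(3) = (-756 + 3*198) / 3 = -162/3 = -54
q(2) = (198 + 3*(-54)) / 3 = 36/3 = 12
q(1) = (-54 + 3*12) / 3 = -18/3 = -6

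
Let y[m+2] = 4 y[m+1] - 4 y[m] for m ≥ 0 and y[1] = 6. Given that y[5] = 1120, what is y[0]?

-5

Let y[0] = v.
y[2] = 24 - 4v
y[3] = 72 - 16v
y[4] = 192 - 48v
y[5] = 480 - 128v
So 480 - 128v = 1120, giving v = -5.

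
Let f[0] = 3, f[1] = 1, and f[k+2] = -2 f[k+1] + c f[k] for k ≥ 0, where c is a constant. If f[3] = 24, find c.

f[2] = -2 + 3c
f[3] = 4 - 5c
So 4 - 5c = 24, giving c = -4.

-4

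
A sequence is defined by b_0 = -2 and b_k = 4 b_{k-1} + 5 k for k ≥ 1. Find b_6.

898

b_1 = 4(-2) + 5 = -3
b_2 = 4(-3) + 10 = -2
b_3 = 4(-2) + 15 = 7
b_4 = 4(7) + 20 = 48
b_5 = 4(48) + 25 = 217
b_6 = 4(217) + 30 = 898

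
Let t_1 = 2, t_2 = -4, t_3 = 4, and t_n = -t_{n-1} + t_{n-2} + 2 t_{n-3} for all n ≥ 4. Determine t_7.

t_4 = -4 + (-4) + 2(2) = -4
t_5 = -(-4) + 4 + 2(-4) = 0
t_6 = -0 + (-4) + 2(4) = 4
t_7 = -4 + 0 + 2(-4) = -12

-12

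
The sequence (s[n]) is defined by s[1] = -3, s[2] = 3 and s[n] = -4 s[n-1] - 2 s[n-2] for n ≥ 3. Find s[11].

s[3] = -4*3 - 2*(-3) = -6
s[4] = -4*(-6) - 2*3 = 18
s[5] = -4*18 - 2*(-6) = -60
s[6] = -4*(-60) - 2*18 = 204
s[7] = -4*204 - 2*(-60) = -696
s[8] = -4*(-696) - 2*204 = 2376
s[9] = -4*2376 - 2*(-696) = -8112
s[10] = -4*(-8112) - 2*2376 = 27696
s[11] = -4*27696 - 2*(-8112) = -94560

-94560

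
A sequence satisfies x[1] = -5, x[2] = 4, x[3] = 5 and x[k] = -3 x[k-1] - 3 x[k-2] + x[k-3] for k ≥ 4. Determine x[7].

x[4] = -3(5) - 3(4) + (-5) = -32
x[5] = -3(-32) - 3(5) + 4 = 85
x[6] = -3(85) - 3(-32) + 5 = -154
x[7] = -3(-154) - 3(85) + (-32) = 175

175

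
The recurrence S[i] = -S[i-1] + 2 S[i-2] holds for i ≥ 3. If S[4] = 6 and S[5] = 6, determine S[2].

6

Rearranging, S[i-2] = (S[i] + S[i-1]) / 2.
S[3] = (6 + 6) / 2 = 12/2 = 6
S[2] = (6 + 6) / 2 = 12/2 = 6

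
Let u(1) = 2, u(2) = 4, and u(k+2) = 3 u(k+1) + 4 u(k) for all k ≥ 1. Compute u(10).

314572

u(3) = 3·4 + 4·2 = 20
u(4) = 3·20 + 4·4 = 76
u(5) = 3·76 + 4·20 = 308
u(6) = 3·308 + 4·76 = 1228
u(7) = 3·1228 + 4·308 = 4916
u(8) = 3·4916 + 4·1228 = 19660
u(9) = 3·19660 + 4·4916 = 78644
u(10) = 3·78644 + 4·19660 = 314572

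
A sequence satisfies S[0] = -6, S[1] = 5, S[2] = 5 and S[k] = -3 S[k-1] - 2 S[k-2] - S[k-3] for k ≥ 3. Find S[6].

214

S[3] = -3(5) - 2(5) - (-6) = -19
S[4] = -3(-19) - 2(5) - 5 = 42
S[5] = -3(42) - 2(-19) - 5 = -93
S[6] = -3(-93) - 2(42) - (-19) = 214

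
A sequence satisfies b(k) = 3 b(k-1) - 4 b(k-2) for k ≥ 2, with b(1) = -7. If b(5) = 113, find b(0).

Let b(0) = v.
b(2) = -21 - 4v
b(3) = -35 - 12v
b(4) = -21 - 20v
b(5) = 77 - 12v
So 77 - 12v = 113, giving v = -3.

-3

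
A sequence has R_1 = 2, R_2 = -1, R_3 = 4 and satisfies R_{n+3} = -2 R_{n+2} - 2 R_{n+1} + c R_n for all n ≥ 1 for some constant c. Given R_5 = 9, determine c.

-1

R_4 = -6 + 2c
R_5 = 4 - 5c
So 4 - 5c = 9, giving c = -1.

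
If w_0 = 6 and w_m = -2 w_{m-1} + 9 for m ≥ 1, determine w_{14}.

49155

The fixed point is 9/(1 + 2) = 3, so w_m - 3 = -2(w_{m-1} - 3).
Hence w_m = 3·(-2)^m + 3.
w_{14} = 3·(-2)^{14} + 3 = 3·16384 + 3 = 49155.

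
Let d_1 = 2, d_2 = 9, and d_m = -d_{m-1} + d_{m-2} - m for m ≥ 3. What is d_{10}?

d_3 = -9 + 2 - 3 = -10
d_4 = -(-10) + 9 - 4 = 15
d_5 = -15 + (-10) - 5 = -30
d_6 = -(-30) + 15 - 6 = 39
d_7 = -39 + (-30) - 7 = -76
d_8 = -(-76) + 39 - 8 = 107
d_9 = -107 + (-76) - 9 = -192
d_{10} = -(-192) + 107 - 10 = 289

289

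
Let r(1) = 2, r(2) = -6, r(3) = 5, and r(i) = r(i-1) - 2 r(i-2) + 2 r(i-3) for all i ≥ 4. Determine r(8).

r(4) = 5 - 2·(-6) + 2·2 = 21
r(5) = 21 - 2·5 + 2·(-6) = -1
r(6) = (-1) - 2·21 + 2·5 = -33
r(7) = (-33) - 2·(-1) + 2·21 = 11
r(8) = 11 - 2·(-33) + 2·(-1) = 75

75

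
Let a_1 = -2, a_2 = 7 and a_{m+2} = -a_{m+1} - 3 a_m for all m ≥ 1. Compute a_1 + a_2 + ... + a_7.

-62

a_3 = -7 - 3·(-2) = -1
a_4 = -(-1) - 3·7 = -20
a_5 = -(-20) - 3·(-1) = 23
a_6 = -23 - 3·(-20) = 37
a_7 = -37 - 3·23 = -106
Sum = (-2) + 7 + (-1) + (-20) + 23 + 37 + (-106) = -62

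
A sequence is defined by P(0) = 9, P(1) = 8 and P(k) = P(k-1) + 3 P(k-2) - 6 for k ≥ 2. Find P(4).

P(2) = 8 + 3*9 - 6 = 29
P(3) = 29 + 3*8 - 6 = 47
P(4) = 47 + 3*29 - 6 = 128

128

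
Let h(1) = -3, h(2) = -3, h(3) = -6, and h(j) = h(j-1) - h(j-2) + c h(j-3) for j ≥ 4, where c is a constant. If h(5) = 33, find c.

-5

h(4) = -3 - 3c
h(5) = 3 - 6c
So 3 - 6c = 33, giving c = -5.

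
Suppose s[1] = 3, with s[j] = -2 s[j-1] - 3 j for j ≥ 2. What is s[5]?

s[2] = -2(3) - 6 = -12
s[3] = -2(-12) - 9 = 15
s[4] = -2(15) - 12 = -42
s[5] = -2(-42) - 15 = 69

69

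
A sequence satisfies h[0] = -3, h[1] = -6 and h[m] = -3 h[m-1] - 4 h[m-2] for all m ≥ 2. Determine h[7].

h[2] = -3(-6) - 4(-3) = 30
h[3] = -3(30) - 4(-6) = -66
h[4] = -3(-66) - 4(30) = 78
h[5] = -3(78) - 4(-66) = 30
h[6] = -3(30) - 4(78) = -402
h[7] = -3(-402) - 4(30) = 1086

1086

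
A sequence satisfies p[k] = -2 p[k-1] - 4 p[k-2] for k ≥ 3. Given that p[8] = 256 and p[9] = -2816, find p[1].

Rearranging, p[k-2] = (p[k] + 2 p[k-1]) / -4.
p[7] = (-2816 + 2(256)) / -4 = -2304/-4 = 576
p[6] = (256 + 2(576)) / -4 = 1408/-4 = -352
p[5] = (576 + 2(-352)) / -4 = -128/-4 = 32
p[4] = (-352 + 2(32)) / -4 = -288/-4 = 72
p[3] = (32 + 2(72)) / -4 = 176/-4 = -44
p[2] = (72 + 2(-44)) / -4 = -16/-4 = 4
p[1] = (-44 + 2(4)) / -4 = -36/-4 = 9

9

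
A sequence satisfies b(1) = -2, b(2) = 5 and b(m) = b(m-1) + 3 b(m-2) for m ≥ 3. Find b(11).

b(3) = 5 + 3*(-2) = -1
b(4) = (-1) + 3*5 = 14
b(5) = 14 + 3*(-1) = 11
b(6) = 11 + 3*14 = 53
b(7) = 53 + 3*11 = 86
b(8) = 86 + 3*53 = 245
b(9) = 245 + 3*86 = 503
b(10) = 503 + 3*245 = 1238
b(11) = 1238 + 3*503 = 2747

2747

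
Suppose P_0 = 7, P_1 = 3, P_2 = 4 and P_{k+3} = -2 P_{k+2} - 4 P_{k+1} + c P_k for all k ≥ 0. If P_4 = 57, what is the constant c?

P_3 = -20 + 7c
P_4 = 24 - 11c
So 24 - 11c = 57, giving c = -3.

-3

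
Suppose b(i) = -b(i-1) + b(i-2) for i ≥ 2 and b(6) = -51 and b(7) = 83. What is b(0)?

Rearranging, b(i-2) = b(i) + b(i-1).
b(5) = 83 + (-51) = 32
b(4) = -51 + 32 = -19
b(3) = 32 + (-19) = 13
b(2) = -19 + 13 = -6
b(1) = 13 + (-6) = 7
b(0) = -6 + 7 = 1

1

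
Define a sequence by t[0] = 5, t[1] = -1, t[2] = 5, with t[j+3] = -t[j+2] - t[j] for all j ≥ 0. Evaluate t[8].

53

t[3] = -5 - 5 = -10
t[4] = -(-10) - (-1) = 11
t[5] = -11 - 5 = -16
t[6] = -(-16) - (-10) = 26
t[7] = -26 - 11 = -37
t[8] = -(-37) - (-16) = 53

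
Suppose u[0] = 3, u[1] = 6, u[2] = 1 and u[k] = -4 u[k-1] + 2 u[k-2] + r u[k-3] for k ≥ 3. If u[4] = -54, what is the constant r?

4

u[3] = 8 + 3r
u[4] = -30 - 6r
So -30 - 6r = -54, giving r = 4.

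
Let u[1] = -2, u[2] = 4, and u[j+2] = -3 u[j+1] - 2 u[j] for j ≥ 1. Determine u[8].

256

u[3] = -3·4 - 2·(-2) = -8
u[4] = -3·(-8) - 2·4 = 16
u[5] = -3·16 - 2·(-8) = -32
u[6] = -3·(-32) - 2·16 = 64
u[7] = -3·64 - 2·(-32) = -128
u[8] = -3·(-128) - 2·64 = 256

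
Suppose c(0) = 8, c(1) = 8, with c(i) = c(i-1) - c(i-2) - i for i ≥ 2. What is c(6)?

2

c(2) = 8 - 8 - 2 = -2
c(3) = (-2) - 8 - 3 = -13
c(4) = (-13) - (-2) - 4 = -15
c(5) = (-15) - (-13) - 5 = -7
c(6) = (-7) - (-15) - 6 = 2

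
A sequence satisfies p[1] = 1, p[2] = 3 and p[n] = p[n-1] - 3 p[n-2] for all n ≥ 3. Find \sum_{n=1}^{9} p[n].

-104

p[3] = 3 - 3(1) = 0
p[4] = 0 - 3(3) = -9
p[5] = (-9) - 3(0) = -9
p[6] = (-9) - 3(-9) = 18
p[7] = 18 - 3(-9) = 45
p[8] = 45 - 3(18) = -9
p[9] = (-9) - 3(45) = -144
Sum = 1 + 3 + 0 + (-9) + (-9) + 18 + 45 + (-9) + (-144) = -104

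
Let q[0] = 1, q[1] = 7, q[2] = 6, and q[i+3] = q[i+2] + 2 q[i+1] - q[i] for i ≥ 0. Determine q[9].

q[3] = 6 + 2·7 - 1 = 19
q[4] = 19 + 2·6 - 7 = 24
q[5] = 24 + 2·19 - 6 = 56
q[6] = 56 + 2·24 - 19 = 85
q[7] = 85 + 2·56 - 24 = 173
q[8] = 173 + 2·85 - 56 = 287
q[9] = 287 + 2·173 - 85 = 548

548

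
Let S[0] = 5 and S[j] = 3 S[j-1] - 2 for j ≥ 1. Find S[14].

The fixed point is -2/(1 - 3) = 1, so S[j] - 1 = 3(S[j-1] - 1).
Hence S[j] = 4·3^j + 1.
S[14] = 4·3^{14} + 1 = 4·4782969 + 1 = 19131877.

19131877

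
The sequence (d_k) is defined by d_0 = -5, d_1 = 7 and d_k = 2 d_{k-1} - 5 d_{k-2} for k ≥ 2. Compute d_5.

d_2 = 2·7 - 5·(-5) = 39
d_3 = 2·39 - 5·7 = 43
d_4 = 2·43 - 5·39 = -109
d_5 = 2·(-109) - 5·43 = -433

-433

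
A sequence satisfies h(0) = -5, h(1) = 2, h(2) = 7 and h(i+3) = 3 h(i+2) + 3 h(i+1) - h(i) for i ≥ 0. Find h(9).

h(3) = 3·7 + 3·2 - (-5) = 32
h(4) = 3·32 + 3·7 - 2 = 115
h(5) = 3·115 + 3·32 - 7 = 434
h(6) = 3·434 + 3·115 - 32 = 1615
h(7) = 3·1615 + 3·434 - 115 = 6032
h(8) = 3·6032 + 3·1615 - 434 = 22507
h(9) = 3·22507 + 3·6032 - 1615 = 84002

84002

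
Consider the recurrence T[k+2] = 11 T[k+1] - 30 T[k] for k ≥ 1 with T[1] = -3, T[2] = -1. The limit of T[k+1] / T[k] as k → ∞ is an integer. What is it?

The characteristic equation is r^2 - 11r + 30 = 0, which factors as (r - 6)(r - 5) = 0.
So the roots are 6 and 5. Since |6| > |5| and the coefficient of 6^k is non-zero, the ratio tends to 6.

6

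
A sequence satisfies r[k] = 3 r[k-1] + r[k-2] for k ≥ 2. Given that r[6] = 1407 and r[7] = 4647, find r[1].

3

Rearranging, r[k-2] = r[k] - 3 r[k-1].
r[5] = 4647 - 3(1407) = 426
r[4] = 1407 - 3(426) = 129
r[3] = 426 - 3(129) = 39
r[2] = 129 - 3(39) = 12
r[1] = 39 - 3(12) = 3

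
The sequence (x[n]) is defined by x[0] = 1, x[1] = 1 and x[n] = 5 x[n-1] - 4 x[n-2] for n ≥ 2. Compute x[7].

1

x[2] = 5*1 - 4*1 = 1
x[3] = 5*1 - 4*1 = 1
x[4] = 5*1 - 4*1 = 1
x[5] = 5*1 - 4*1 = 1
x[6] = 5*1 - 4*1 = 1
x[7] = 5*1 - 4*1 = 1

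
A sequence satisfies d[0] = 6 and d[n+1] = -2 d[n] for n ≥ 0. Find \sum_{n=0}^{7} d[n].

d[1] = -2*6 = -12
d[2] = -2*(-12) = 24
d[3] = -2*24 = -48
d[4] = -2*(-48) = 96
d[5] = -2*96 = -192
d[6] = -2*(-192) = 384
d[7] = -2*384 = -768
Sum = 6 + (-12) + 24 + (-48) + 96 + (-192) + 384 + (-768) = -510

-510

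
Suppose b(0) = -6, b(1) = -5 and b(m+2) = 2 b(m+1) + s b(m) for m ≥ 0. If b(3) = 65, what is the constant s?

b(2) = -10 - 6s
b(3) = -20 - 17s
So -20 - 17s = 65, giving s = -5.

-5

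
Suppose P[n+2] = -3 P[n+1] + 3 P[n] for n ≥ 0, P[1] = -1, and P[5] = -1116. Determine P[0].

7

Let P[0] = x.
P[2] = 3 + 3x
P[3] = -12 - 9x
P[4] = 45 + 36x
P[5] = -171 - 135x
So -171 - 135x = -1116, giving x = 7.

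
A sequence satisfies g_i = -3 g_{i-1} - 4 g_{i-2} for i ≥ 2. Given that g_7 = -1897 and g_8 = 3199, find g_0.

7

Rearranging, g_{i-2} = (g_i + 3 g_{i-1}) / -4.
g_6 = (3199 + 3*(-1897)) / -4 = -2492/-4 = 623
g_5 = (-1897 + 3*623) / -4 = -28/-4 = 7
g_4 = (623 + 3*7) / -4 = 644/-4 = -161
g_3 = (7 + 3*(-161)) / -4 = -476/-4 = 119
g_2 = (-161 + 3*119) / -4 = 196/-4 = -49
g_1 = (119 + 3*(-49)) / -4 = -28/-4 = 7
g_0 = (-49 + 3*7) / -4 = -28/-4 = 7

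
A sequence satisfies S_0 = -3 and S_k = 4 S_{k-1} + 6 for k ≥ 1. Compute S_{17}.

-17179869186

The fixed point is 6/(1 - 4) = -2, so S_k + 2 = 4(S_{k-1} + 2).
Hence S_k = -1·4^k - 2.
S_{17} = -1·4^{17} - 2 = -1·17179869184 - 2 = -17179869186.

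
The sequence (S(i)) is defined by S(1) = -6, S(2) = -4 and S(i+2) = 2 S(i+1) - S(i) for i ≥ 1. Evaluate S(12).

S(3) = 2*(-4) - (-6) = -2
S(4) = 2*(-2) - (-4) = 0
S(5) = 2*0 - (-2) = 2
S(6) = 2*2 - 0 = 4
S(7) = 2*4 - 2 = 6
S(8) = 2*6 - 4 = 8
S(9) = 2*8 - 6 = 10
S(10) = 2*10 - 8 = 12
S(11) = 2*12 - 10 = 14
S(12) = 2*14 - 12 = 16

16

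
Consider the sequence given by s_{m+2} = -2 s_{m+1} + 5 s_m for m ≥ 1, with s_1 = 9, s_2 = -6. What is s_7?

s_3 = -2(-6) + 5(9) = 57
s_4 = -2(57) + 5(-6) = -144
s_5 = -2(-144) + 5(57) = 573
s_6 = -2(573) + 5(-144) = -1866
s_7 = -2(-1866) + 5(573) = 6597

6597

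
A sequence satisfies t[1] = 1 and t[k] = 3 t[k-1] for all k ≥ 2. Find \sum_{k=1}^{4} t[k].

40

t[2] = 3(1) = 3
t[3] = 3(3) = 9
t[4] = 3(9) = 27
Sum = 1 + 3 + 9 + 27 = 40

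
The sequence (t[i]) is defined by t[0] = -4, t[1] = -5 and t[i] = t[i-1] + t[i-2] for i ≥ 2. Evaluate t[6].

t[2] = (-5) + (-4) = -9
t[3] = (-9) + (-5) = -14
t[4] = (-14) + (-9) = -23
t[5] = (-23) + (-14) = -37
t[6] = (-37) + (-23) = -60

-60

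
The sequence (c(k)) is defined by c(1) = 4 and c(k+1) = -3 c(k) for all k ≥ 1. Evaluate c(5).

c(2) = -3(4) = -12
c(3) = -3(-12) = 36
c(4) = -3(36) = -108
c(5) = -3(-108) = 324

324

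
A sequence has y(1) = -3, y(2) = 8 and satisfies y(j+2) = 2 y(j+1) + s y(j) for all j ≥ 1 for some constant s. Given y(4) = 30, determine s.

-1

y(3) = 16 - 3s
y(4) = 32 + 2s
So 32 + 2s = 30, giving s = -1.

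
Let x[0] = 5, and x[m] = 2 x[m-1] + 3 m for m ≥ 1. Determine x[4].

x[1] = 2·5 + 3 = 13
x[2] = 2·13 + 6 = 32
x[3] = 2·32 + 9 = 73
x[4] = 2·73 + 12 = 158

158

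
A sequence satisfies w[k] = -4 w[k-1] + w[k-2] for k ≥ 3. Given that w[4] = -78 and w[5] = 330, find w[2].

Rearranging, w[k-2] = w[k] + 4 w[k-1].
w[3] = 330 + 4(-78) = 18
w[2] = -78 + 4(18) = -6

-6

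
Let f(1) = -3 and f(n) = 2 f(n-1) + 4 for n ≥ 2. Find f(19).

262140

The fixed point is 4/(1 - 2) = -4, so f(n) + 4 = 2(f(n-1) + 4).
Hence f(n) = 1·2^{n-1} - 4.
f(19) = 1·2^{18} - 4 = 1·262144 - 4 = 262140.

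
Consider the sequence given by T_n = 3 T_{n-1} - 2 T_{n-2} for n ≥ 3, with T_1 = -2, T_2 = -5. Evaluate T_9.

T_3 = 3(-5) - 2(-2) = -11
T_4 = 3(-11) - 2(-5) = -23
T_5 = 3(-23) - 2(-11) = -47
T_6 = 3(-47) - 2(-23) = -95
T_7 = 3(-95) - 2(-47) = -191
T_8 = 3(-191) - 2(-95) = -383
T_9 = 3(-383) - 2(-191) = -767

-767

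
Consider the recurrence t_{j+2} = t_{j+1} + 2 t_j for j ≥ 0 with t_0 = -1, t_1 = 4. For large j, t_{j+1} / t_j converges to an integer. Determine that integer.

The characteristic equation is r^2 - r - 2 = 0, which factors as (r - 2)(r + 1) = 0.
So the roots are 2 and -1. Since |2| > |-1| and the coefficient of 2^j is non-zero, the ratio tends to 2.

2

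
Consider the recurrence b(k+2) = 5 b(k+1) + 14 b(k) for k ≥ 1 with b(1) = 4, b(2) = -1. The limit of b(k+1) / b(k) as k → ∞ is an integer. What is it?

The characteristic equation is r^2 - 5r - 14 = 0, which factors as (r - 7)(r + 2) = 0.
So the roots are 7 and -2. Since |7| > |-2| and the coefficient of 7^k is non-zero, the ratio tends to 7.

7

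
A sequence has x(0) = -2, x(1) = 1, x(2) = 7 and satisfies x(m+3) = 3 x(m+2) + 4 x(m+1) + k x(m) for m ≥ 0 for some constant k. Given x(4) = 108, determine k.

x(3) = 25 - 2k
x(4) = 103 - 5k
So 103 - 5k = 108, giving k = -1.

-1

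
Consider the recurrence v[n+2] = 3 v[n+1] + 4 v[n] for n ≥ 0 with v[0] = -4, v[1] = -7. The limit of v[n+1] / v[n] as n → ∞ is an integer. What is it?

The characteristic equation is r^2 - 3r - 4 = 0, which factors as (r - 4)(r + 1) = 0.
So the roots are 4 and -1. Since |4| > |-1| and the coefficient of 4^n is non-zero, the ratio tends to 4.

4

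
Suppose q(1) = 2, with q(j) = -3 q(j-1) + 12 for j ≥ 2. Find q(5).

q(2) = -3·2 + 12 = 6
q(3) = -3·6 + 12 = -6
q(4) = -3·(-6) + 12 = 30
q(5) = -3·30 + 12 = -78

-78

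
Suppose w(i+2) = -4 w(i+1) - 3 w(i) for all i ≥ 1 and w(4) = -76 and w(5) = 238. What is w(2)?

-4

Rearranging, w(i-2) = (w(i) + 4 w(i-1)) / -3.
w(3) = (238 + 4*(-76)) / -3 = -66/-3 = 22
w(2) = (-76 + 4*22) / -3 = 12/-3 = -4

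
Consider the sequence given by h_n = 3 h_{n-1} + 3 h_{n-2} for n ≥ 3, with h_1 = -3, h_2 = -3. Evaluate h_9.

h_3 = 3*(-3) + 3*(-3) = -18
h_4 = 3*(-18) + 3*(-3) = -63
h_5 = 3*(-63) + 3*(-18) = -243
h_6 = 3*(-243) + 3*(-63) = -918
h_7 = 3*(-918) + 3*(-243) = -3483
h_8 = 3*(-3483) + 3*(-918) = -13203
h_9 = 3*(-13203) + 3*(-3483) = -50058

-50058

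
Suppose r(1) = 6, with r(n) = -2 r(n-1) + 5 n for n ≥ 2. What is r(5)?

r(2) = -2·6 + 10 = -2
r(3) = -2·(-2) + 15 = 19
r(4) = -2·19 + 20 = -18
r(5) = -2·(-18) + 25 = 61

61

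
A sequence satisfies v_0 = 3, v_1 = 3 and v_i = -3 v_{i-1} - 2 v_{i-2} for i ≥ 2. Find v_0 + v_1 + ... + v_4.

-57

v_2 = -3*3 - 2*3 = -15
v_3 = -3*(-15) - 2*3 = 39
v_4 = -3*39 - 2*(-15) = -87
Sum = 3 + 3 + (-15) + 39 + (-87) = -57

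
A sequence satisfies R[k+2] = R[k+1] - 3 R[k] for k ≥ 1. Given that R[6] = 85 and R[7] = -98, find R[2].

Rearranging, R[k-2] = (R[k] - R[k-1]) / -3.
R[5] = (-98 - 85) / -3 = -183/-3 = 61
R[4] = (85 - 61) / -3 = 24/-3 = -8
R[3] = (61 - (-8)) / -3 = 69/-3 = -23
R[2] = (-8 - (-23)) / -3 = 15/-3 = -5

-5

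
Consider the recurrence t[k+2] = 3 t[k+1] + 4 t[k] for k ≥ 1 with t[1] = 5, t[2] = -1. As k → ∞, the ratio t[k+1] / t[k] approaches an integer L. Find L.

4

The characteristic equation is r^2 - 3r - 4 = 0, which factors as (r - 4)(r + 1) = 0.
So the roots are 4 and -1. Since |4| > |-1| and the coefficient of 4^k is non-zero, the ratio tends to 4.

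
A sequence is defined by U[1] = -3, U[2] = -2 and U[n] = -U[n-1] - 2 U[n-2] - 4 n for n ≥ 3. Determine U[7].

-16

U[3] = -(-2) - 2*(-3) - 12 = -4
U[4] = -(-4) - 2*(-2) - 16 = -8
U[5] = -(-8) - 2*(-4) - 20 = -4
U[6] = -(-4) - 2*(-8) - 24 = -4
U[7] = -(-4) - 2*(-4) - 28 = -16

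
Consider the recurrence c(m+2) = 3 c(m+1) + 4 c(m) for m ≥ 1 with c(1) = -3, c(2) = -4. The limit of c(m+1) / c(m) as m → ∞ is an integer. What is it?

4

The characteristic equation is r^2 - 3r - 4 = 0, which factors as (r - 4)(r + 1) = 0.
So the roots are 4 and -1. Since |4| > |-1| and the coefficient of 4^m is non-zero, the ratio tends to 4.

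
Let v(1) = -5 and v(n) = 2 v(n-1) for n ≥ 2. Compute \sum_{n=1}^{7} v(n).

v(2) = 2·(-5) = -10
v(3) = 2·(-10) = -20
v(4) = 2·(-20) = -40
v(5) = 2·(-40) = -80
v(6) = 2·(-80) = -160
v(7) = 2·(-160) = -320
Sum = (-5) + (-10) + (-20) + (-40) + (-80) + (-160) + (-320) = -635

-635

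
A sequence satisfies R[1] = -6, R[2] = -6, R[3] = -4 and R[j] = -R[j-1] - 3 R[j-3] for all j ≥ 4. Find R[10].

388

R[4] = -(-4) - 3*(-6) = 22
R[5] = -22 - 3*(-6) = -4
R[6] = -(-4) - 3*(-4) = 16
R[7] = -16 - 3*22 = -82
R[8] = -(-82) - 3*(-4) = 94
R[9] = -94 - 3*16 = -142
R[10] = -(-142) - 3*(-82) = 388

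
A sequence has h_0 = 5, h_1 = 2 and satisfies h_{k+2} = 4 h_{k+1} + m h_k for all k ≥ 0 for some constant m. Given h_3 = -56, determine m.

h_2 = 8 + 5m
h_3 = 32 + 22m
So 32 + 22m = -56, giving m = -4.

-4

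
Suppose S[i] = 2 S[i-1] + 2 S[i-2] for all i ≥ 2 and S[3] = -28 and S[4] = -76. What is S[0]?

-1

Rearranging, S[i-2] = (S[i] - 2 S[i-1]) / 2.
S[2] = (-76 - 2·(-28)) / 2 = -20/2 = -10
S[1] = (-28 - 2·(-10)) / 2 = -8/2 = -4
S[0] = (-10 - 2·(-4)) / 2 = -2/2 = -1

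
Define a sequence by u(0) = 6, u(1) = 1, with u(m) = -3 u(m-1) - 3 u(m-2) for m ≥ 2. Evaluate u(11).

u(2) = -3*1 - 3*6 = -21
u(3) = -3*(-21) - 3*1 = 60
u(4) = -3*60 - 3*(-21) = -117
u(5) = -3*(-117) - 3*60 = 171
u(6) = -3*171 - 3*(-117) = -162
u(7) = -3*(-162) - 3*171 = -27
u(8) = -3*(-27) - 3*(-162) = 567
u(9) = -3*567 - 3*(-27) = -1620
u(10) = -3*(-1620) - 3*567 = 3159
u(11) = -3*3159 - 3*(-1620) = -4617

-4617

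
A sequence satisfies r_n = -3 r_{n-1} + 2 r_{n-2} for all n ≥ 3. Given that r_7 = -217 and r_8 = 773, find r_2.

1

Rearranging, r_{n-2} = (r_n + 3 r_{n-1}) / 2.
r_6 = (773 + 3(-217)) / 2 = 122/2 = 61
r_5 = (-217 + 3(61)) / 2 = -34/2 = -17
r_4 = (61 + 3(-17)) / 2 = 10/2 = 5
r_3 = (-17 + 3(5)) / 2 = -2/2 = -1
r_2 = (5 + 3(-1)) / 2 = 2/2 = 1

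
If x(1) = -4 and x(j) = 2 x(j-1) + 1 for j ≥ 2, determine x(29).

-805306369

The fixed point is 1/(1 - 2) = -1, so x(j) + 1 = 2(x(j-1) + 1).
Hence x(j) = -3·2^{j-1} - 1.
x(29) = -3·2^{28} - 1 = -3·268435456 - 1 = -805306369.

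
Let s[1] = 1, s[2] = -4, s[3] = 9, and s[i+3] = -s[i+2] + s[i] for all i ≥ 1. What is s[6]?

s[4] = -9 + 1 = -8
s[5] = -(-8) + (-4) = 4
s[6] = -4 + 9 = 5

5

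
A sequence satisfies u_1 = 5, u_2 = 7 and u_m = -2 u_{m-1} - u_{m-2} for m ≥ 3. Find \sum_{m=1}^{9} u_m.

-43

u_3 = -2(7) - 5 = -19
u_4 = -2(-19) - 7 = 31
u_5 = -2(31) - (-19) = -43
u_6 = -2(-43) - 31 = 55
u_7 = -2(55) - (-43) = -67
u_8 = -2(-67) - 55 = 79
u_9 = -2(79) - (-67) = -91
Sum = 5 + 7 + (-19) + 31 + (-43) + 55 + (-67) + 79 + (-91) = -43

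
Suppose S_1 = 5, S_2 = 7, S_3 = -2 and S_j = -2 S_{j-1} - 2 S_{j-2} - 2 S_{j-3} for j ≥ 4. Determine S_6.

-16

S_4 = -2·(-2) - 2·7 - 2·5 = -20
S_5 = -2·(-20) - 2·(-2) - 2·7 = 30
S_6 = -2·30 - 2·(-20) - 2·(-2) = -16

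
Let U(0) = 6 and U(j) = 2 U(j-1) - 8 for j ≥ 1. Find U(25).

The fixed point is -8/(1 - 2) = 8, so U(j) - 8 = 2(U(j-1) - 8).
Hence U(j) = -2·2^j + 8.
U(25) = -2·2^{25} + 8 = -2·33554432 + 8 = -67108856.

-67108856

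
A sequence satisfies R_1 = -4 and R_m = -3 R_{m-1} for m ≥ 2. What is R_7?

-2916

R_2 = -3·(-4) = 12
R_3 = -3·12 = -36
R_4 = -3·(-36) = 108
R_5 = -3·108 = -324
R_6 = -3·(-324) = 972
R_7 = -3·972 = -2916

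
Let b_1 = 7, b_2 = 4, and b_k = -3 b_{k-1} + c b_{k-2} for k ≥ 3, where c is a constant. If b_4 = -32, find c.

b_3 = -12 + 7c
b_4 = 36 - 17c
So 36 - 17c = -32, giving c = 4.

4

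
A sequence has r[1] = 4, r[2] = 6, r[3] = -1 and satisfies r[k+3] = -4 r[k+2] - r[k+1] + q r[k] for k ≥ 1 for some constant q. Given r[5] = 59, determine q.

-5

r[4] = -2 + 4q
r[5] = 9 - 10q
So 9 - 10q = 59, giving q = -5.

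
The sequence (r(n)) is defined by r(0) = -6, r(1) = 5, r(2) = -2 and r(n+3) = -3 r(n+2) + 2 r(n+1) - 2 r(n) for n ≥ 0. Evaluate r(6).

-1314

r(3) = -3·(-2) + 2·5 - 2·(-6) = 28
r(4) = -3·28 + 2·(-2) - 2·5 = -98
r(5) = -3·(-98) + 2·28 - 2·(-2) = 354
r(6) = -3·354 + 2·(-98) - 2·28 = -1314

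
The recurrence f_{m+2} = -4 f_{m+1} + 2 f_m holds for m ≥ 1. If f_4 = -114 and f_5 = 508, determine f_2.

-5

Rearranging, f_{m-2} = (f_m + 4 f_{m-1}) / 2.
f_3 = (508 + 4(-114)) / 2 = 52/2 = 26
f_2 = (-114 + 4(26)) / 2 = -10/2 = -5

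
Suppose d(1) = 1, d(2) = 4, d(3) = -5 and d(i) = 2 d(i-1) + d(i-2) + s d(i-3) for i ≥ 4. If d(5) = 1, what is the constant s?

d(4) = -6 + s
d(5) = -17 + 6s
So -17 + 6s = 1, giving s = 3.

3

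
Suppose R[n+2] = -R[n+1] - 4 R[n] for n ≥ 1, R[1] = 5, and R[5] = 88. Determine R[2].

4

Let R[2] = x.
R[3] = -20 - x
R[4] = 20 - 3x
R[5] = 60 + 7x
So 60 + 7x = 88, giving x = 4.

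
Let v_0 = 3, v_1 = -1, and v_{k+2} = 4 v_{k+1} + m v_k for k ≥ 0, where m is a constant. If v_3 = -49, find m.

-3

v_2 = -4 + 3m
v_3 = -16 + 11m
So -16 + 11m = -49, giving m = -3.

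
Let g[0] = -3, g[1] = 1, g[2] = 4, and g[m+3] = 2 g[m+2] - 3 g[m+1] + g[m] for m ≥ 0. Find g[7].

23

g[3] = 2·4 - 3·1 + (-3) = 2
g[4] = 2·2 - 3·4 + 1 = -7
g[5] = 2·(-7) - 3·2 + 4 = -16
g[6] = 2·(-16) - 3·(-7) + 2 = -9
g[7] = 2·(-9) - 3·(-16) + (-7) = 23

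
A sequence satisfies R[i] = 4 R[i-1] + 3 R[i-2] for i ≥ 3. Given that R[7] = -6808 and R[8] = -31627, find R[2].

-1

Rearranging, R[i-2] = (R[i] - 4 R[i-1]) / 3.
R[6] = (-31627 - 4(-6808)) / 3 = -4395/3 = -1465
R[5] = (-6808 - 4(-1465)) / 3 = -948/3 = -316
R[4] = (-1465 - 4(-316)) / 3 = -201/3 = -67
R[3] = (-316 - 4(-67)) / 3 = -48/3 = -16
R[2] = (-67 - 4(-16)) / 3 = -3/3 = -1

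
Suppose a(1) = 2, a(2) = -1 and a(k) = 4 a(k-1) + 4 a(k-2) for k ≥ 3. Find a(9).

34304

a(3) = 4·(-1) + 4·2 = 4
a(4) = 4·4 + 4·(-1) = 12
a(5) = 4·12 + 4·4 = 64
a(6) = 4·64 + 4·12 = 304
a(7) = 4·304 + 4·64 = 1472
a(8) = 4·1472 + 4·304 = 7104
a(9) = 4·7104 + 4·1472 = 34304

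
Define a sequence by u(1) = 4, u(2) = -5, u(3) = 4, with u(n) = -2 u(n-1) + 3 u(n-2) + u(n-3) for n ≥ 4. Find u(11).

29209

u(4) = -2*4 + 3*(-5) + 4 = -19
u(5) = -2*(-19) + 3*4 + (-5) = 45
u(6) = -2*45 + 3*(-19) + 4 = -143
u(7) = -2*(-143) + 3*45 + (-19) = 402
u(8) = -2*402 + 3*(-143) + 45 = -1188
u(9) = -2*(-1188) + 3*402 + (-143) = 3439
u(10) = -2*3439 + 3*(-1188) + 402 = -10040
u(11) = -2*(-10040) + 3*3439 + (-1188) = 29209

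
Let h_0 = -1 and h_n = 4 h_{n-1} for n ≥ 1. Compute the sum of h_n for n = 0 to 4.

h_1 = 4·(-1) = -4
h_2 = 4·(-4) = -16
h_3 = 4·(-16) = -64
h_4 = 4·(-64) = -256
Sum = (-1) + (-4) + (-16) + (-64) + (-256) = -341

-341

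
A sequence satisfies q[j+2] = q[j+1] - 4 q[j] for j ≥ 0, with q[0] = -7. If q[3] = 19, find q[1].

3

Let q[1] = x.
q[2] = 28 + x
q[3] = 28 - 3x
So 28 - 3x = 19, giving x = 3.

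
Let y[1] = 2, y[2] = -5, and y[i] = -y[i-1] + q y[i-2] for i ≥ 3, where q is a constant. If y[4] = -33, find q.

4

y[3] = 5 + 2q
y[4] = -5 - 7q
So -5 - 7q = -33, giving q = 4.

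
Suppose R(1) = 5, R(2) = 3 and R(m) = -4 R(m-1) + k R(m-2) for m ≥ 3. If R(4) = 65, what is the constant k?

-1

R(3) = -12 + 5k
R(4) = 48 - 17k
So 48 - 17k = 65, giving k = -1.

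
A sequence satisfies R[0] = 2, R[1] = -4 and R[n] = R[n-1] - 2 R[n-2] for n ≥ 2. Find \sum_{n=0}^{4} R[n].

R[2] = (-4) - 2·2 = -8
R[3] = (-8) - 2·(-4) = 0
R[4] = 0 - 2·(-8) = 16
Sum = 2 + (-4) + (-8) + 0 + 16 = 6

6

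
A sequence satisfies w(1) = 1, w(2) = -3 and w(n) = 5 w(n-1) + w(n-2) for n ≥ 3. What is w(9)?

w(3) = 5(-3) + 1 = -14
w(4) = 5(-14) + (-3) = -73
w(5) = 5(-73) + (-14) = -379
w(6) = 5(-379) + (-73) = -1968
w(7) = 5(-1968) + (-379) = -10219
w(8) = 5(-10219) + (-1968) = -53063
w(9) = 5(-53063) + (-10219) = -275534

-275534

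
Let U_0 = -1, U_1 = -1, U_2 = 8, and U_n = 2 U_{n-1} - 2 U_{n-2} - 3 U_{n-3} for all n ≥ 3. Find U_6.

U_3 = 2·8 - 2·(-1) - 3·(-1) = 21
U_4 = 2·21 - 2·8 - 3·(-1) = 29
U_5 = 2·29 - 2·21 - 3·8 = -8
U_6 = 2·(-8) - 2·29 - 3·21 = -137

-137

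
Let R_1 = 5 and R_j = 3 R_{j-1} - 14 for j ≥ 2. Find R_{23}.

The fixed point is -14/(1 - 3) = 7, so R_j - 7 = 3(R_{j-1} - 7).
Hence R_j = -2·3^{j-1} + 7.
R_{23} = -2·3^{22} + 7 = -2·31381059609 + 7 = -62762119211.

-62762119211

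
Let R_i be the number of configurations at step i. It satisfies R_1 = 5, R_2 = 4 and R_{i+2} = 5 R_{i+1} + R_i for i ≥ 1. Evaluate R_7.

18065

R_3 = 5*4 + 5 = 25
R_4 = 5*25 + 4 = 129
R_5 = 5*129 + 25 = 670
R_6 = 5*670 + 129 = 3479
R_7 = 5*3479 + 670 = 18065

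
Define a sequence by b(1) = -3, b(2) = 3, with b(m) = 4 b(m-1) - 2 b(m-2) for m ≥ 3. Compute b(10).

b(3) = 4*3 - 2*(-3) = 18
b(4) = 4*18 - 2*3 = 66
b(5) = 4*66 - 2*18 = 228
b(6) = 4*228 - 2*66 = 780
b(7) = 4*780 - 2*228 = 2664
b(8) = 4*2664 - 2*780 = 9096
b(9) = 4*9096 - 2*2664 = 31056
b(10) = 4*31056 - 2*9096 = 106032

106032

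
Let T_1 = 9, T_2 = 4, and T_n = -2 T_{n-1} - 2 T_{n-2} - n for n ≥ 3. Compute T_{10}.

T_3 = -2(4) - 2(9) - 3 = -29
T_4 = -2(-29) - 2(4) - 4 = 46
T_5 = -2(46) - 2(-29) - 5 = -39
T_6 = -2(-39) - 2(46) - 6 = -20
T_7 = -2(-20) - 2(-39) - 7 = 111
T_8 = -2(111) - 2(-20) - 8 = -190
T_9 = -2(-190) - 2(111) - 9 = 149
T_{10} = -2(149) - 2(-190) - 10 = 72

72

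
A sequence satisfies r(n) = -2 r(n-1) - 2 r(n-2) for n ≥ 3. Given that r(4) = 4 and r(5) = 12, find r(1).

Rearranging, r(n-2) = (r(n) + 2 r(n-1)) / -2.
r(3) = (12 + 2(4)) / -2 = 20/-2 = -10
r(2) = (4 + 2(-10)) / -2 = -16/-2 = 8
r(1) = (-10 + 2(8)) / -2 = 6/-2 = -3

-3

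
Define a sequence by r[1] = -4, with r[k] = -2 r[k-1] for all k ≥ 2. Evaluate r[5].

r[2] = -2·(-4) = 8
r[3] = -2·8 = -16
r[4] = -2·(-16) = 32
r[5] = -2·32 = -64

-64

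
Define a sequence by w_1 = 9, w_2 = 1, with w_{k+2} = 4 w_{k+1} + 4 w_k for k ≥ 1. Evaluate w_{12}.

w_3 = 4*1 + 4*9 = 40
w_4 = 4*40 + 4*1 = 164
w_5 = 4*164 + 4*40 = 816
w_6 = 4*816 + 4*164 = 3920
w_7 = 4*3920 + 4*816 = 18944
w_8 = 4*18944 + 4*3920 = 91456
w_9 = 4*91456 + 4*18944 = 441600
w_{10} = 4*441600 + 4*91456 = 2132224
w_{11} = 4*2132224 + 4*441600 = 10295296
w_{12} = 4*10295296 + 4*2132224 = 49710080

49710080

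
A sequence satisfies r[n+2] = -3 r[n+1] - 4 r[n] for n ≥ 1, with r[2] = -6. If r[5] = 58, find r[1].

-2

Let r[1] = w.
r[3] = 18 - 4w
r[4] = -30 + 12w
r[5] = 18 - 20w
So 18 - 20w = 58, giving w = -2.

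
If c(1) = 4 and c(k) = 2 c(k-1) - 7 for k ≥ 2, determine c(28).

The fixed point is -7/(1 - 2) = 7, so c(k) - 7 = 2(c(k-1) - 7).
Hence c(k) = -3·2^{k-1} + 7.
c(28) = -3·2^{27} + 7 = -3·134217728 + 7 = -402653177.

-402653177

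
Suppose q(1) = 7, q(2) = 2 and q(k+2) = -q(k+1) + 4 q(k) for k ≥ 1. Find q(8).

q(3) = -2 + 4*7 = 26
q(4) = -26 + 4*2 = -18
q(5) = -(-18) + 4*26 = 122
q(6) = -122 + 4*(-18) = -194
q(7) = -(-194) + 4*122 = 682
q(8) = -682 + 4*(-194) = -1458

-1458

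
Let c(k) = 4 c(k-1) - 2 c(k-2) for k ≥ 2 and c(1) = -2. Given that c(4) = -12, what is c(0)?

Let c(0) = x.
c(2) = -8 - 2x
c(3) = -28 - 8x
c(4) = -96 - 28x
So -96 - 28x = -12, giving x = -3.

-3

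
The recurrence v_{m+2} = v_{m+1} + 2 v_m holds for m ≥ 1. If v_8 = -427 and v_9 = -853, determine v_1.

-3

Rearranging, v_{m-2} = (v_m - v_{m-1}) / 2.
v_7 = (-853 - (-427)) / 2 = -426/2 = -213
v_6 = (-427 - (-213)) / 2 = -214/2 = -107
v_5 = (-213 - (-107)) / 2 = -106/2 = -53
v_4 = (-107 - (-53)) / 2 = -54/2 = -27
v_3 = (-53 - (-27)) / 2 = -26/2 = -13
v_2 = (-27 - (-13)) / 2 = -14/2 = -7
v_1 = (-13 - (-7)) / 2 = -6/2 = -3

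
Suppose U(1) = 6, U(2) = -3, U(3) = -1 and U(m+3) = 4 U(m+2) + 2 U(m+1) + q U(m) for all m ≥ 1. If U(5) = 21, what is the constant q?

U(4) = -10 + 6q
U(5) = -42 + 21q
So -42 + 21q = 21, giving q = 3.

3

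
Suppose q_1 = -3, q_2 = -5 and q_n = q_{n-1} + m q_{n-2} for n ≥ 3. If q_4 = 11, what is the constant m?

-2

q_3 = -5 - 3m
q_4 = -5 - 8m
So -5 - 8m = 11, giving m = -2.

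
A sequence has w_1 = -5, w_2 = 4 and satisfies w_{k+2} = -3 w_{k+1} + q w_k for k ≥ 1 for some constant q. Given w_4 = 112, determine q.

w_3 = -12 - 5q
w_4 = 36 + 19q
So 36 + 19q = 112, giving q = 4.

4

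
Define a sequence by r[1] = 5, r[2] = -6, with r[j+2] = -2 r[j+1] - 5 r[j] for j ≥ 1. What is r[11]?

-373

r[3] = -2(-6) - 5(5) = -13
r[4] = -2(-13) - 5(-6) = 56
r[5] = -2(56) - 5(-13) = -47
r[6] = -2(-47) - 5(56) = -186
r[7] = -2(-186) - 5(-47) = 607
r[8] = -2(607) - 5(-186) = -284
r[9] = -2(-284) - 5(607) = -2467
r[10] = -2(-2467) - 5(-284) = 6354
r[11] = -2(6354) - 5(-2467) = -373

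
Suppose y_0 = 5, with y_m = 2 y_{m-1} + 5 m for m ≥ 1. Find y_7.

y_1 = 2·5 + 5 = 15
y_2 = 2·15 + 10 = 40
y_3 = 2·40 + 15 = 95
y_4 = 2·95 + 20 = 210
y_5 = 2·210 + 25 = 445
y_6 = 2·445 + 30 = 920
y_7 = 2·920 + 35 = 1875

1875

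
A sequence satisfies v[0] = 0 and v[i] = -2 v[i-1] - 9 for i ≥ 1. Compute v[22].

12582909

The fixed point is -9/(1 + 2) = -3, so v[i] + 3 = -2(v[i-1] + 3).
Hence v[i] = 3·(-2)^i - 3.
v[22] = 3·(-2)^{22} - 3 = 3·4194304 - 3 = 12582909.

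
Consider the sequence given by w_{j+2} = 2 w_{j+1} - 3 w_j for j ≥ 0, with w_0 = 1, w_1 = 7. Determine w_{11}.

-1775

w_2 = 2·7 - 3·1 = 11
w_3 = 2·11 - 3·7 = 1
w_4 = 2·1 - 3·11 = -31
w_5 = 2·(-31) - 3·1 = -65
w_6 = 2·(-65) - 3·(-31) = -37
w_7 = 2·(-37) - 3·(-65) = 121
w_8 = 2·121 - 3·(-37) = 353
w_9 = 2·353 - 3·121 = 343
w_{10} = 2·343 - 3·353 = -373
w_{11} = 2·(-373) - 3·343 = -1775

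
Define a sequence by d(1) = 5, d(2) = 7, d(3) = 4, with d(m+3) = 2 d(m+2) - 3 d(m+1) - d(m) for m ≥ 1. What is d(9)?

593

d(4) = 2(4) - 3(7) - 5 = -18
d(5) = 2(-18) - 3(4) - 7 = -55
d(6) = 2(-55) - 3(-18) - 4 = -60
d(7) = 2(-60) - 3(-55) - (-18) = 63
d(8) = 2(63) - 3(-60) - (-55) = 361
d(9) = 2(361) - 3(63) - (-60) = 593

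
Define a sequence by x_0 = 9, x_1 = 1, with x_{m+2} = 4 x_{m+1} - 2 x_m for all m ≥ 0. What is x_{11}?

-1109920

x_2 = 4·1 - 2·9 = -14
x_3 = 4·(-14) - 2·1 = -58
x_4 = 4·(-58) - 2·(-14) = -204
x_5 = 4·(-204) - 2·(-58) = -700
x_6 = 4·(-700) - 2·(-204) = -2392
x_7 = 4·(-2392) - 2·(-700) = -8168
x_8 = 4·(-8168) - 2·(-2392) = -27888
x_9 = 4·(-27888) - 2·(-8168) = -95216
x_{10} = 4·(-95216) - 2·(-27888) = -325088
x_{11} = 4·(-325088) - 2·(-95216) = -1109920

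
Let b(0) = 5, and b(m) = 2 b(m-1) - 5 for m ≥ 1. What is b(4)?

5

b(1) = 2·5 - 5 = 5
b(2) = 2·5 - 5 = 5
b(3) = 2·5 - 5 = 5
b(4) = 2·5 - 5 = 5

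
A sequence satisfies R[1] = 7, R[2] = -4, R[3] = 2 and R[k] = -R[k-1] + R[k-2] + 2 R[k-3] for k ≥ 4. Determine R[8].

22

R[4] = -2 + (-4) + 2·7 = 8
R[5] = -8 + 2 + 2·(-4) = -14
R[6] = -(-14) + 8 + 2·2 = 26
R[7] = -26 + (-14) + 2·8 = -24
R[8] = -(-24) + 26 + 2·(-14) = 22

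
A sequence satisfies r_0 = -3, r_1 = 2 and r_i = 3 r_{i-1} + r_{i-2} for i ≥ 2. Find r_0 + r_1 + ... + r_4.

r_2 = 3(2) + (-3) = 3
r_3 = 3(3) + 2 = 11
r_4 = 3(11) + 3 = 36
Sum = (-3) + 2 + 3 + 11 + 36 = 49

49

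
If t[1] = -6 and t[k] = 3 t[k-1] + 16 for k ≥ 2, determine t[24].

188286357646

The fixed point is 16/(1 - 3) = -8, so t[k] + 8 = 3(t[k-1] + 8).
Hence t[k] = 2·3^{k-1} - 8.
t[24] = 2·3^{23} - 8 = 2·94143178827 - 8 = 188286357646.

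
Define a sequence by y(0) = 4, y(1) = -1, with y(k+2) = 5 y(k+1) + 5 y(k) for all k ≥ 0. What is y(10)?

17028125

y(2) = 5(-1) + 5(4) = 15
y(3) = 5(15) + 5(-1) = 70
y(4) = 5(70) + 5(15) = 425
y(5) = 5(425) + 5(70) = 2475
y(6) = 5(2475) + 5(425) = 14500
y(7) = 5(14500) + 5(2475) = 84875
y(8) = 5(84875) + 5(14500) = 496875
y(9) = 5(496875) + 5(84875) = 2908750
y(10) = 5(2908750) + 5(496875) = 17028125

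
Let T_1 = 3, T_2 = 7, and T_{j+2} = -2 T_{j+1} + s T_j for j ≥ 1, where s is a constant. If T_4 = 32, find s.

T_3 = -14 + 3s
T_4 = 28 + s
So 28 + s = 32, giving s = 4.

4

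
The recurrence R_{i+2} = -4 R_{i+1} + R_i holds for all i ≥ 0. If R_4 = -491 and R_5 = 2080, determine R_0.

Rearranging, R_{i-2} = R_i + 4 R_{i-1}.
R_3 = 2080 + 4·(-491) = 116
R_2 = -491 + 4·116 = -27
R_1 = 116 + 4·(-27) = 8
R_0 = -27 + 4·8 = 5

5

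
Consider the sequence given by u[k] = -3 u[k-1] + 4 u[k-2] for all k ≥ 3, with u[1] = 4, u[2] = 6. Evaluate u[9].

u[3] = -3·6 + 4·4 = -2
u[4] = -3·(-2) + 4·6 = 30
u[5] = -3·30 + 4·(-2) = -98
u[6] = -3·(-98) + 4·30 = 414
u[7] = -3·414 + 4·(-98) = -1634
u[8] = -3·(-1634) + 4·414 = 6558
u[9] = -3·6558 + 4·(-1634) = -26210

-26210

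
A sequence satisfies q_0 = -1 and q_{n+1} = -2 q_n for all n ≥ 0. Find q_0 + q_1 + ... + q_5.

q_1 = -2(-1) = 2
q_2 = -2(2) = -4
q_3 = -2(-4) = 8
q_4 = -2(8) = -16
q_5 = -2(-16) = 32
Sum = (-1) + 2 + (-4) + 8 + (-16) + 32 = 21

21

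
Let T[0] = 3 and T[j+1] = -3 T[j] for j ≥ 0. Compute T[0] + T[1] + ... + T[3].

T[1] = -3(3) = -9
T[2] = -3(-9) = 27
T[3] = -3(27) = -81
Sum = 3 + (-9) + 27 + (-81) = -60

-60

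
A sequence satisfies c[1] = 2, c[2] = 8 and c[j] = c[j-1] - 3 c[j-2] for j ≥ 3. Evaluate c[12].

1838

c[3] = 8 - 3·2 = 2
c[4] = 2 - 3·8 = -22
c[5] = (-22) - 3·2 = -28
c[6] = (-28) - 3·(-22) = 38
c[7] = 38 - 3·(-28) = 122
c[8] = 122 - 3·38 = 8
c[9] = 8 - 3·122 = -358
c[10] = (-358) - 3·8 = -382
c[11] = (-382) - 3·(-358) = 692
c[12] = 692 - 3·(-382) = 1838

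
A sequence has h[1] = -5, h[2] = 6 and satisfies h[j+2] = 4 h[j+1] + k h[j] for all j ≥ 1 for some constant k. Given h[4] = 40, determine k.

h[3] = 24 - 5k
h[4] = 96 - 14k
So 96 - 14k = 40, giving k = 4.

4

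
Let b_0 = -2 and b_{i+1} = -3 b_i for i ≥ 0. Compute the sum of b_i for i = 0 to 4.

b_1 = -3*(-2) = 6
b_2 = -3*6 = -18
b_3 = -3*(-18) = 54
b_4 = -3*54 = -162
Sum = (-2) + 6 + (-18) + 54 + (-162) = -122

-122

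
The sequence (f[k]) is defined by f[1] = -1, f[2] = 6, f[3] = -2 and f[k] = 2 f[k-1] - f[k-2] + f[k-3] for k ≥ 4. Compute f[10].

-198

f[4] = 2·(-2) - 6 + (-1) = -11
f[5] = 2·(-11) - (-2) + 6 = -14
f[6] = 2·(-14) - (-11) + (-2) = -19
f[7] = 2·(-19) - (-14) + (-11) = -35
f[8] = 2·(-35) - (-19) + (-14) = -65
f[9] = 2·(-65) - (-35) + (-19) = -114
f[10] = 2·(-114) - (-65) + (-35) = -198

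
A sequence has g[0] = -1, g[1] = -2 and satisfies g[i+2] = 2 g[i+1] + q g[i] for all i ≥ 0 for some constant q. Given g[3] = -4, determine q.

g[2] = -4 - q
g[3] = -8 - 4q
So -8 - 4q = -4, giving q = -1.

-1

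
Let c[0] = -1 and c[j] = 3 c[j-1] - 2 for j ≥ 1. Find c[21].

The fixed point is -2/(1 - 3) = 1, so c[j] - 1 = 3(c[j-1] - 1).
Hence c[j] = -2·3^j + 1.
c[21] = -2·3^{21} + 1 = -2·10460353203 + 1 = -20920706405.

-20920706405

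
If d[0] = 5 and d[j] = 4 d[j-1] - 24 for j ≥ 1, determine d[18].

-206158430200

The fixed point is -24/(1 - 4) = 8, so d[j] - 8 = 4(d[j-1] - 8).
Hence d[j] = -3·4^j + 8.
d[18] = -3·4^{18} + 8 = -3·68719476736 + 8 = -206158430200.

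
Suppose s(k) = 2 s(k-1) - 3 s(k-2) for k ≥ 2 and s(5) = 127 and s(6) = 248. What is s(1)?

Rearranging, s(k-2) = (s(k) - 2 s(k-1)) / -3.
s(4) = (248 - 2·127) / -3 = -6/-3 = 2
s(3) = (127 - 2·2) / -3 = 123/-3 = -41
s(2) = (2 - 2·(-41)) / -3 = 84/-3 = -28
s(1) = (-41 - 2·(-28)) / -3 = 15/-3 = -5

-5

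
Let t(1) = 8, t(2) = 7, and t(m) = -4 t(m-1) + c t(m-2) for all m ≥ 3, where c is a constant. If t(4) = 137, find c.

t(3) = -28 + 8c
t(4) = 112 - 25c
So 112 - 25c = 137, giving c = -1.

-1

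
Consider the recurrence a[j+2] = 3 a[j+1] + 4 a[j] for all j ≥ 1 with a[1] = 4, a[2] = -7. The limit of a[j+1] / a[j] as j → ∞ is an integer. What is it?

4

The characteristic equation is r^2 - 3r - 4 = 0, which factors as (r - 4)(r + 1) = 0.
So the roots are 4 and -1. Since |4| > |-1| and the coefficient of 4^j is non-zero, the ratio tends to 4.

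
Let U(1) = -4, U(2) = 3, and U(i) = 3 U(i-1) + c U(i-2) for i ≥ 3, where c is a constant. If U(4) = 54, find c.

U(3) = 9 - 4c
U(4) = 27 - 9c
So 27 - 9c = 54, giving c = -3.

-3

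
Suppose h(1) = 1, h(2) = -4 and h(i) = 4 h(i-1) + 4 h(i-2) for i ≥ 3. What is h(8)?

-34304

h(3) = 4·(-4) + 4·1 = -12
h(4) = 4·(-12) + 4·(-4) = -64
h(5) = 4·(-64) + 4·(-12) = -304
h(6) = 4·(-304) + 4·(-64) = -1472
h(7) = 4·(-1472) + 4·(-304) = -7104
h(8) = 4·(-7104) + 4·(-1472) = -34304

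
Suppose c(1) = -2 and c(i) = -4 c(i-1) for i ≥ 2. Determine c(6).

2048

c(2) = -4(-2) = 8
c(3) = -4(8) = -32
c(4) = -4(-32) = 128
c(5) = -4(128) = -512
c(6) = -4(-512) = 2048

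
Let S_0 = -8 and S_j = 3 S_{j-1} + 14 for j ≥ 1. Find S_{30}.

-205891132094656

The fixed point is 14/(1 - 3) = -7, so S_j + 7 = 3(S_{j-1} + 7).
Hence S_j = -1·3^j - 7.
S_{30} = -1·3^{30} - 7 = -1·205891132094649 - 7 = -205891132094656.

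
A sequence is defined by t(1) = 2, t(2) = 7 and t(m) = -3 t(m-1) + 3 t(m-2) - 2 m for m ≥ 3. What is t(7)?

t(3) = -3(7) + 3(2) - 6 = -21
t(4) = -3(-21) + 3(7) - 8 = 76
t(5) = -3(76) + 3(-21) - 10 = -301
t(6) = -3(-301) + 3(76) - 12 = 1119
t(7) = -3(1119) + 3(-301) - 14 = -4274

-4274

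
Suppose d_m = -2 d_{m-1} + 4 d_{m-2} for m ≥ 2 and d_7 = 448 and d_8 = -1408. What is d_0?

Rearranging, d_{m-2} = (d_m + 2 d_{m-1}) / 4.
d_6 = (-1408 + 2(448)) / 4 = -512/4 = -128
d_5 = (448 + 2(-128)) / 4 = 192/4 = 48
d_4 = (-128 + 2(48)) / 4 = -32/4 = -8
d_3 = (48 + 2(-8)) / 4 = 32/4 = 8
d_2 = (-8 + 2(8)) / 4 = 8/4 = 2
d_1 = (8 + 2(2)) / 4 = 12/4 = 3
d_0 = (2 + 2(3)) / 4 = 8/4 = 2

2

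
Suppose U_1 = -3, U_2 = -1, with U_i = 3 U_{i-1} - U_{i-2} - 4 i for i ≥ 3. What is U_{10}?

U_3 = 3(-1) - (-3) - 12 = -12
U_4 = 3(-12) - (-1) - 16 = -51
U_5 = 3(-51) - (-12) - 20 = -161
U_6 = 3(-161) - (-51) - 24 = -456
U_7 = 3(-456) - (-161) - 28 = -1235
U_8 = 3(-1235) - (-456) - 32 = -3281
U_9 = 3(-3281) - (-1235) - 36 = -8644
U_{10} = 3(-8644) - (-3281) - 40 = -22691

-22691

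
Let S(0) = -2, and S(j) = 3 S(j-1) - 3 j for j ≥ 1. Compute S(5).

-1023

S(1) = 3·(-2) - 3 = -9
S(2) = 3·(-9) - 6 = -33
S(3) = 3·(-33) - 9 = -108
S(4) = 3·(-108) - 12 = -336
S(5) = 3·(-336) - 15 = -1023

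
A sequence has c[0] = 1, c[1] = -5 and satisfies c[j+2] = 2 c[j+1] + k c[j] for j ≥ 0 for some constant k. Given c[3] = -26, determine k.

2

c[2] = -10 + k
c[3] = -20 - 3k
So -20 - 3k = -26, giving k = 2.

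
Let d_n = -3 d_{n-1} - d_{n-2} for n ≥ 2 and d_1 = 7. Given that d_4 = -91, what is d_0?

-7

Let d_0 = x.
d_2 = -21 - x
d_3 = 56 + 3x
d_4 = -147 - 8x
So -147 - 8x = -91, giving x = -7.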